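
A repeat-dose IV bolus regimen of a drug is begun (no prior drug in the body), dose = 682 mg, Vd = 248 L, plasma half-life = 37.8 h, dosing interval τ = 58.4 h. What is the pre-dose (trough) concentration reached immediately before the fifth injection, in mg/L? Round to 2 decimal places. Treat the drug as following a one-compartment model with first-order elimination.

C₀ per dose = Dose / Vd = 682 / 248 = 2.750 mg/L
k = ln2 / t½ = 0.693147 / 37.8 = 0.01834 h⁻¹
Fraction remaining after one interval: r = e^(−kτ) = e^(−0.01834 × 58.4) = 0.3426
Before dose 5, 4 doses have been given (aged 1τ, 2τ, 3τ, 4τ).
C_trough = C₀ × (r + r² + … + r^4) = C₀ × r(1−r^4)/(1−r)
        = 2.750 × 0.3426 × (1 − 0.01378) / (1 − 0.3426) = 1.413 mg/L

1.41 mg/L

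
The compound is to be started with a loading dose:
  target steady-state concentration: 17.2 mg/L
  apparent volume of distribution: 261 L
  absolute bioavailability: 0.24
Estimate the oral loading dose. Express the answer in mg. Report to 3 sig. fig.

18700 mg

LD = Css × Vd / F = 17.2 × 261 / 0.24 = 18710 mg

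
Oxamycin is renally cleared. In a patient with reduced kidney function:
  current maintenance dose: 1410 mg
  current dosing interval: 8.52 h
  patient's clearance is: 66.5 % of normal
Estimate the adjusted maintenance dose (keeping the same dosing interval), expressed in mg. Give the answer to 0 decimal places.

938 mg

To keep the same average steady-state level, dosing rate must scale with clearance.
CL ratio = 66.5 / 100 = 0.6650
New dose (same interval) = 1410 × 0.6650 = 937.7 mg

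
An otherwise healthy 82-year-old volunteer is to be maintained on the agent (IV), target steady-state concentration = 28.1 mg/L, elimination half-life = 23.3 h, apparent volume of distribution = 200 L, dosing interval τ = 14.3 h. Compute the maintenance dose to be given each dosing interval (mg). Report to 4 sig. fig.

k = ln2 / t½ = 0.693147 / 23.3 = 0.02975 h⁻¹
CL = k × Vd = 0.02975 × 200 = 5.950 L/h
At steady state, Dose/τ = Css × CL.
Dose = Css × CL × τ = 28.1 × 5.950 × 14.3 = 2391 mg

2391 mg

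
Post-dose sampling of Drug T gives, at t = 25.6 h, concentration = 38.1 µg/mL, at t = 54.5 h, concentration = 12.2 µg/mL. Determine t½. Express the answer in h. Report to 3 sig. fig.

k = ln(C₁/C₂) / (t₂ − t₁) = ln(38.1/12.2) / (54.5 − 25.6)
  = 1.139 / 28.90 = 0.03941 h⁻¹
t½ = ln2 / k = 0.693147 / 0.03941 = 17.59 h

17.6 h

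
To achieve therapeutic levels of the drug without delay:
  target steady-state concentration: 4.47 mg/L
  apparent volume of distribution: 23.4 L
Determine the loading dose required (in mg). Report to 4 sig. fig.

104.6 mg

LD = Css × Vd = 4.47 × 23.4 = 104.6 mg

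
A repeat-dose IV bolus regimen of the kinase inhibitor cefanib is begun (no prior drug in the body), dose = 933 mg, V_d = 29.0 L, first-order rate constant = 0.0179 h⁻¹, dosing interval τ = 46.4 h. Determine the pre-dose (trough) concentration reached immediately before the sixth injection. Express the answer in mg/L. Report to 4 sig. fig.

C₀ per dose = Dose / Vd = 933 / 29.0 = 32.17 mg/L
Fraction remaining after one interval: r = e^(−kτ) = e^(−0.01790 × 46.4) = 0.4358
Before dose 6, 5 doses have been given (aged 1τ, 2τ, 3τ, 4τ, 5τ).
C_trough = C₀ × (r + r² + … + r^5) = C₀ × r(1−r^5)/(1−r)
        = 32.17 × 0.4358 × (1 − 0.01572) / (1 − 0.4358) = 24.46 mg/L

24.46 mg/L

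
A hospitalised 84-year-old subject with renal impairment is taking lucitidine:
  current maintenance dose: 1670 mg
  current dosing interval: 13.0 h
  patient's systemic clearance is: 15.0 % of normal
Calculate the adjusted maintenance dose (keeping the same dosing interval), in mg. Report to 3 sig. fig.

To keep the same average steady-state level, dosing rate must scale with clearance.
CL ratio = 15.0 / 100 = 0.1500
New dose (same interval) = 1670 × 0.1500 = 250.5 mg

251 mg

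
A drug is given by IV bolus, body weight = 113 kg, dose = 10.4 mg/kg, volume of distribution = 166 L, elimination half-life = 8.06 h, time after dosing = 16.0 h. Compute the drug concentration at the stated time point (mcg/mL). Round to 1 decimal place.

Total dose = 10.4 × 113 = 1175 mg
C₀ = Dose / Vd = 1175 / 166 = 7.078 mg/L
k = ln2 / t½ = 0.693147 / 8.06 = 0.08600 h⁻¹
C = C₀ · e^(−k·t) = 7.078 × e^(−0.08600 × 16.0)
  = 7.078 × 0.2526 = 1.788 mg/L
(1.788 mg/L = 1.788 mcg/mL)

1.8 mcg/mL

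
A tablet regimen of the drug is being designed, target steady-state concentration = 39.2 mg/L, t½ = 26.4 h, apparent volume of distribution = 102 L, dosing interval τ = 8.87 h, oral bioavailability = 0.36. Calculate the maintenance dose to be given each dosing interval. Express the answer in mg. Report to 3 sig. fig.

k = ln2 / t½ = 0.693147 / 26.4 = 0.02626 h⁻¹
CL = k × Vd = 0.02626 × 102 = 2.679 L/h
At steady state, F × (Dose/τ) = Css × CL.
Dose = Css × CL × τ / F = 39.2 × 2.679 × 8.87 / 0.36 = 2587 mg

2590 mg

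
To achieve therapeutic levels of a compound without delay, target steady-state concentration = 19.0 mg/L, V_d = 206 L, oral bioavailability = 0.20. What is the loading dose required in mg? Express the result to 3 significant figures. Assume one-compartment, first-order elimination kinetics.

LD = Css × Vd / F = 19.0 × 206 / 0.20 = 19570 mg

19600 mg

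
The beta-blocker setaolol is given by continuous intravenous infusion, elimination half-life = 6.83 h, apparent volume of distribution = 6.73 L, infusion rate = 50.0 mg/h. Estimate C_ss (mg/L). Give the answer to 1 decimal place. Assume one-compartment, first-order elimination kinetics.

k = ln2 / t½ = 0.693147 / 6.83 = 0.1015 h⁻¹
CL = k × Vd = 0.1015 × 6.73 = 0.6831 L/h
At steady state Css = R₀ / CL = 50.0 / 0.6831 = 73.20 mg/L

73.2 mg/L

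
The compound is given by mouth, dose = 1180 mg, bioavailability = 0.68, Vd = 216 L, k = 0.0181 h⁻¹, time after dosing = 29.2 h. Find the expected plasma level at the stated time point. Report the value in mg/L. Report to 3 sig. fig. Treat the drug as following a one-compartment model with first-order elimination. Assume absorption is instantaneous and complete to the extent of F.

Amount reaching circulation = F × Dose = 0.68 × 1180 = 802.4 mg
C₀ = F·Dose / Vd = 802.4 / 216 = 3.715 mg/L
C = C₀ · e^(−k·t) = 3.715 × e^(−0.01810 × 29.2)
  = 3.715 × 0.5895 = 2.190 mg/L

2.19 mg/L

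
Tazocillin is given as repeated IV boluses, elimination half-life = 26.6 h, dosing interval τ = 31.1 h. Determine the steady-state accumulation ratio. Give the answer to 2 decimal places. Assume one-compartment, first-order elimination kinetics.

k = ln2 / t½ = 0.693147 / 26.6 = 0.02606 h⁻¹
e^(−kτ) = e^(−0.02606 × 31.1) = 0.4447
Accumulation ratio R = 1 / (1 − e^(−kτ)) = 1 / (1 − 0.4447) = 1.801

1.80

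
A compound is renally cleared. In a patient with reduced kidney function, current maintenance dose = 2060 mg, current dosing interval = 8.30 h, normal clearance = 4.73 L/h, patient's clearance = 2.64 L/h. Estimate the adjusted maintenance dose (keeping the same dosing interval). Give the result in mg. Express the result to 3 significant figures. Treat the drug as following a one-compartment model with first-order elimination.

1150 mg

To keep the same average steady-state level, dosing rate must scale with clearance.
CL ratio = 2.64 / 4.73 = 0.5581
New dose (same interval) = 2060 × 0.5581 = 1150 mg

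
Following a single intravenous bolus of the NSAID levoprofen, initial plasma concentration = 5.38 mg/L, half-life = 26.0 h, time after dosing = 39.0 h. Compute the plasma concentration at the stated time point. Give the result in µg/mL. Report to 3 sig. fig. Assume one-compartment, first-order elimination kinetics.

k = ln2 / t½ = 0.693147 / 26.0 = 0.02666 h⁻¹
C = C₀ · e^(−k·t) = 5.380 × e^(−0.02666 × 39.0)
  = 5.380 × 0.3535 = 1.902 mg/L
(1.902 mg/L = 1.902 µg/mL)

1.90 µg/mL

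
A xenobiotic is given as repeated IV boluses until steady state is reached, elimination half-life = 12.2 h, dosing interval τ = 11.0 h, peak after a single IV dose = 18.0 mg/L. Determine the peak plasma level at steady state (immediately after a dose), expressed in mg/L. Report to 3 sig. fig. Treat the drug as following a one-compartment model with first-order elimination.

k = ln2 / t½ = 0.693147 / 12.2 = 0.05682 h⁻¹
e^(−kτ) = e^(−0.05682 × 11.0) = 0.5353
Accumulation ratio R = 1 / (1 − e^(−kτ)) = 1 / (1 − 0.5353) = 2.152
Steady-state peak = C₀ × R = 18.0 × 2.152 = 38.74 mg/L

38.7 mg/L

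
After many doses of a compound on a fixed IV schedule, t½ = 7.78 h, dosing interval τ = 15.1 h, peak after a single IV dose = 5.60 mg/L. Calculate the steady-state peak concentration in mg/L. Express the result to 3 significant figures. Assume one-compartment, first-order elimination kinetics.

k = ln2 / t½ = 0.693147 / 7.78 = 0.08909 h⁻¹
e^(−kτ) = e^(−0.08909 × 15.1) = 0.2605
Accumulation ratio R = 1 / (1 − e^(−kτ)) = 1 / (1 − 0.2605) = 1.352
Steady-state peak = C₀ × R = 5.60 × 1.352 = 7.571 mg/L

7.57 mg/L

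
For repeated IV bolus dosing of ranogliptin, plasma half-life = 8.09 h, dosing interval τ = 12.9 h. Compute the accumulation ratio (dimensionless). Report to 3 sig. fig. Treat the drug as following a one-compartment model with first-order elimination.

k = ln2 / t½ = 0.693147 / 8.09 = 0.08568 h⁻¹
e^(−kτ) = e^(−0.08568 × 12.9) = 0.3311
Accumulation ratio R = 1 / (1 − e^(−kτ)) = 1 / (1 − 0.3311) = 1.495

1.50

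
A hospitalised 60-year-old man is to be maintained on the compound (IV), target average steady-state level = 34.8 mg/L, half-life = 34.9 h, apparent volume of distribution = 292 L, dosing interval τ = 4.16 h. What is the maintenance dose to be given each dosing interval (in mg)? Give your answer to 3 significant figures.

840 mg

k = ln2 / t½ = 0.693147 / 34.9 = 0.01986 h⁻¹
CL = k × Vd = 0.01986 × 292 = 5.799 L/h
At steady state, Dose/τ = Css × CL.
Dose = Css × CL × τ = 34.8 × 5.799 × 4.16 = 839.5 mg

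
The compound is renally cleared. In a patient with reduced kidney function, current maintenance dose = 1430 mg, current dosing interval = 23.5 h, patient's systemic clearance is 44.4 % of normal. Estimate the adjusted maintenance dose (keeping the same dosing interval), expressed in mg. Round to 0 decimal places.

635 mg

To keep the same average steady-state level, dosing rate must scale with clearance.
CL ratio = 44.4 / 100 = 0.4440
New dose (same interval) = 1430 × 0.4440 = 634.9 mg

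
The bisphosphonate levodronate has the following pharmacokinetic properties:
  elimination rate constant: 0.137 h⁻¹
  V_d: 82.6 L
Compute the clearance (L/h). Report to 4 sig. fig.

11.32 L/h

CL = k × Vd = 0.137 × 82.6 = 11.32 L/h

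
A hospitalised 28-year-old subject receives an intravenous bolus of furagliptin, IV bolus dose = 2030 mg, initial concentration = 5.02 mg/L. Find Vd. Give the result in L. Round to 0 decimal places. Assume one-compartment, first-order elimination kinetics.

Vd = Dose / C₀ = 2030 / 5.02 = 404.4 L

404 L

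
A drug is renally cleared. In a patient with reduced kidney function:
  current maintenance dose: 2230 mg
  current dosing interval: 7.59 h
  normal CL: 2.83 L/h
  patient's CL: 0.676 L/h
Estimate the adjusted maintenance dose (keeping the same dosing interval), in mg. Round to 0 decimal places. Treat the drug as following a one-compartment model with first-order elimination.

To keep the same average steady-state level, dosing rate must scale with clearance.
CL ratio = 0.676 / 2.83 = 0.2389
New dose (same interval) = 2230 × 0.2389 = 532.7 mg

533 mg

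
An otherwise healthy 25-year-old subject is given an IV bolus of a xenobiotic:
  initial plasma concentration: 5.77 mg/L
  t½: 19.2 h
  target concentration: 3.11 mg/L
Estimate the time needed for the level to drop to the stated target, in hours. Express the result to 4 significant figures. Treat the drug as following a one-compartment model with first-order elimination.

k = ln2 / t½ = 0.693147 / 19.2 = 0.03610 h⁻¹
t = ln(C₀ / C) / k = ln(5.770 / 3.11) / 0.03610
  = ln(1.855) / 0.03610 = 0.6179 / 0.03610 = 17.12 h

17.12 h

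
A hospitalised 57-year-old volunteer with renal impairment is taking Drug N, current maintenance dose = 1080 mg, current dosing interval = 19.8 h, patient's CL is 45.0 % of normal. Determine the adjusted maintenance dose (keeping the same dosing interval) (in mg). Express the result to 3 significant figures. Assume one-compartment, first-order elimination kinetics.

486 mg

To keep the same average steady-state level, dosing rate must scale with clearance.
CL ratio = 45.0 / 100 = 0.4500
New dose (same interval) = 1080 × 0.4500 = 486.0 mg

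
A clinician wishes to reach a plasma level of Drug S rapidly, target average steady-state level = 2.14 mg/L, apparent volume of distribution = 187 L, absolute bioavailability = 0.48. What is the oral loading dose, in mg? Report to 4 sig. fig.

833.7 mg

LD = Css × Vd / F = 2.14 × 187 / 0.48 = 833.7 mg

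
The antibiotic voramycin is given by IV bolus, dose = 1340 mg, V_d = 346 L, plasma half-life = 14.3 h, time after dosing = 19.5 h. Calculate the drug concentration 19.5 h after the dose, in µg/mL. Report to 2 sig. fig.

C₀ = Dose / Vd = 1340 / 346 = 3.873 mg/L
k = ln2 / t½ = 0.693147 / 14.3 = 0.04847 h⁻¹
C = C₀ · e^(−k·t) = 3.873 × e^(−0.04847 × 19.5)
  = 3.873 × 0.3886 = 1.505 mg/L
(1.505 mg/L = 1.505 µg/mL)

1.5 µg/mL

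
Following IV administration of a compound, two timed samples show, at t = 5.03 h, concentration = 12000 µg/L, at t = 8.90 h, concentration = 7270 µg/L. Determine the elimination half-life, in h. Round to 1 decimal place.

k = ln(C₁/C₂) / (t₂ − t₁) = ln(12000/7270) / (8.90 − 5.03)
  = 0.5012 / 3.870 = 0.1295 h⁻¹
t½ = ln2 / k = 0.693147 / 0.1295 = 5.352 h

5.4 h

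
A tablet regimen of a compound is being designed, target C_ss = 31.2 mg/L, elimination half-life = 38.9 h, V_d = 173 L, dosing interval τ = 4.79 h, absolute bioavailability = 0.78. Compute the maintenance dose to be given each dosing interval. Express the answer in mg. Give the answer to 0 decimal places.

591 mg

k = ln2 / t½ = 0.693147 / 38.9 = 0.01782 h⁻¹
CL = k × Vd = 0.01782 × 173 = 3.083 L/h
At steady state, F × (Dose/τ) = Css × CL.
Dose = Css × CL × τ / F = 31.2 × 3.083 × 4.79 / 0.78 = 590.7 mg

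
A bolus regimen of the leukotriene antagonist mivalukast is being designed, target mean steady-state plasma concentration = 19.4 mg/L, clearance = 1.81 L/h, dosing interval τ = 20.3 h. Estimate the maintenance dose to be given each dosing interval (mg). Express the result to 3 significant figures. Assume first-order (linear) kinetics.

713 mg

At steady state, Dose/τ = Css × CL.
Dose = Css × CL × τ = 19.4 × 1.810 × 20.3 = 712.8 mg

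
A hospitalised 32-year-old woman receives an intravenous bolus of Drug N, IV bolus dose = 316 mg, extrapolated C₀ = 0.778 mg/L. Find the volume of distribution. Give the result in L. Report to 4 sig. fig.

406.2 L

Vd = Dose / C₀ = 316.0 / 0.778 = 406.2 L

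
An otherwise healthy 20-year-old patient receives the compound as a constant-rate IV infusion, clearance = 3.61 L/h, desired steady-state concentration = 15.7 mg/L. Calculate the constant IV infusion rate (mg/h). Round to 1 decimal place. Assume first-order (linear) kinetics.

At steady state, infusion rate R₀ = Css × CL = 15.7 × 3.610 = 56.68 mg/h

56.7 mg/h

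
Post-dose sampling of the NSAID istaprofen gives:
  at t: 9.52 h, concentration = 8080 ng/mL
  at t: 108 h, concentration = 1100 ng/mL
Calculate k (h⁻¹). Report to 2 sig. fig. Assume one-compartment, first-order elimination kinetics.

k = ln(C₁/C₂) / (t₂ − t₁) = ln(8080/1100) / (108 − 9.52)
  = 1.994 / 98.48 = 0.02025 h⁻¹

0.020 h⁻¹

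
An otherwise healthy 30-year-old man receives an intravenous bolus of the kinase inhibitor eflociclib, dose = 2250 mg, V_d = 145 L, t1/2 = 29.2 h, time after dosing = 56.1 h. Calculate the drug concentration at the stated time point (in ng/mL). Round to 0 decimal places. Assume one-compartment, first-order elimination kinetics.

4097 ng/mL

C₀ = Dose / Vd = 2250 / 145 = 15.52 mg/L
k = ln2 / t½ = 0.693147 / 29.2 = 0.02374 h⁻¹
C = C₀ · e^(−k·t) = 15.52 × e^(−0.02374 × 56.1)
  = 15.52 × 0.2640 = 4.097 mg/L
Convert: 4.097 mg/L × 1000 = 4097 ng/mL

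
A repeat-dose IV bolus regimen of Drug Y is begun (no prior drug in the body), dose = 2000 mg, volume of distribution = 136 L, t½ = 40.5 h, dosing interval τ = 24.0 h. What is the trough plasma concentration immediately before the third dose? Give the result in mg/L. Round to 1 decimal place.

16.2 mg/L

C₀ per dose = Dose / Vd = 2000 / 136 = 14.71 mg/L
k = ln2 / t½ = 0.693147 / 40.5 = 0.01711 h⁻¹
Fraction remaining after one interval: r = e^(−kτ) = e^(−0.01711 × 24.0) = 0.6632
Before dose 3, 2 doses have been given (aged 1τ, 2τ).
C_trough = C₀ × (r + r²) = 14.71 × (0.6632 + 0.4398) = 16.23 mg/L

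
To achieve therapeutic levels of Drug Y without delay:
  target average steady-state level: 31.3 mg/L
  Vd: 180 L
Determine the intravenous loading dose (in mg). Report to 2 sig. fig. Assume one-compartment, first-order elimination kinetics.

5600 mg

LD = Css × Vd = 31.3 × 180 = 5634 mg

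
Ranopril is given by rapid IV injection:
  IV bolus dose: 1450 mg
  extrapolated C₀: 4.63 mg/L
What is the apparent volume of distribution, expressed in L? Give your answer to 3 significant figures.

313 L

Vd = Dose / C₀ = 1450 / 4.63 = 313.2 L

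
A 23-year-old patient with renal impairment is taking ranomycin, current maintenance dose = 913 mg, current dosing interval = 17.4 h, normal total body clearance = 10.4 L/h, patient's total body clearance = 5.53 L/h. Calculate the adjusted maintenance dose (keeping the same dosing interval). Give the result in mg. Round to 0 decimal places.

485 mg

To keep the same average steady-state level, dosing rate must scale with clearance.
CL ratio = 5.53 / 10.4 = 0.5317
New dose (same interval) = 913 × 0.5317 = 485.4 mg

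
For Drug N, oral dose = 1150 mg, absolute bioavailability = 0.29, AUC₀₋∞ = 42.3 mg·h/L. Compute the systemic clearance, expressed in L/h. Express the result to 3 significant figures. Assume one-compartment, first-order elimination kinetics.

7.88 L/h

CL = F·Dose / AUC = 0.29 × 1150 / 42.3 = 7.884 L/h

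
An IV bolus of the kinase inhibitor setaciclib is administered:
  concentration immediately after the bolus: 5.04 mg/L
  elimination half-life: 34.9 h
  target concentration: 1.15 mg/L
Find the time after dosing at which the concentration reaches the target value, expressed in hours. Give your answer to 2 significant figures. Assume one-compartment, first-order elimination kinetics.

k = ln2 / t½ = 0.693147 / 34.9 = 0.01986 h⁻¹
t = ln(C₀ / C) / k = ln(5.040 / 1.15) / 0.01986
  = ln(4.383) / 0.01986 = 1.478 / 0.01986 = 74.42 h

74 h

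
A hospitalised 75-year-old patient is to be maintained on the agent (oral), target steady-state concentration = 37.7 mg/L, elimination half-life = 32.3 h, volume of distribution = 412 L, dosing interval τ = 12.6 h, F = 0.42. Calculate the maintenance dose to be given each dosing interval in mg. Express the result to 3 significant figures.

10000 mg

k = ln2 / t½ = 0.693147 / 32.3 = 0.02146 h⁻¹
CL = k × Vd = 0.02146 × 412 = 8.842 L/h
At steady state, F × (Dose/τ) = Css × CL.
Dose = Css × CL × τ / F = 37.7 × 8.842 × 12.6 / 0.42 = 10000 mg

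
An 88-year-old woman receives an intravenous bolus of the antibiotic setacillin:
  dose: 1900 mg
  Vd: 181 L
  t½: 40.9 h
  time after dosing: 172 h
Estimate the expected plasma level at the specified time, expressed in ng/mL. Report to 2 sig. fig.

C₀ = Dose / Vd = 1900 / 181 = 10.50 mg/L
k = ln2 / t½ = 0.693147 / 40.9 = 0.01695 h⁻¹
C = C₀ · e^(−k·t) = 10.50 × e^(−0.01695 × 172)
  = 10.50 × 0.05418 = 0.5689 mg/L
Convert: 0.5689 mg/L × 1000 = 568.9 ng/mL

570 ng/mL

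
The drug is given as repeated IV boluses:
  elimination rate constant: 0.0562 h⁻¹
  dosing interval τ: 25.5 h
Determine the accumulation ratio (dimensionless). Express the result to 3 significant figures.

e^(−kτ) = e^(−0.05620 × 25.5) = 0.2386
Accumulation ratio R = 1 / (1 − e^(−kτ)) = 1 / (1 − 0.2386) = 1.313

1.31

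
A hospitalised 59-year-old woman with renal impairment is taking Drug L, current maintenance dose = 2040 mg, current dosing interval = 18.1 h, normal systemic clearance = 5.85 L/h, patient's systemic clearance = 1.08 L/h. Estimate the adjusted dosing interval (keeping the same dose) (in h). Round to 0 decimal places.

98 h

To keep the same average steady-state level, dosing rate must scale with clearance.
CL ratio = 1.08 / 5.85 = 0.1846
New interval (same dose) = 18.1 / 0.1846 = 98.05 h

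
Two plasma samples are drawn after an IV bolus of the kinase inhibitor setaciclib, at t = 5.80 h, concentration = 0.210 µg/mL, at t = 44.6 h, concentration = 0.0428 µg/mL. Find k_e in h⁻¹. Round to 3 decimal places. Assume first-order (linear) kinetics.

0.041 h⁻¹

k = ln(C₁/C₂) / (t₂ − t₁) = ln(0.210/0.0428) / (44.6 − 5.80)
  = 1.591 / 38.80 = 0.04101 h⁻¹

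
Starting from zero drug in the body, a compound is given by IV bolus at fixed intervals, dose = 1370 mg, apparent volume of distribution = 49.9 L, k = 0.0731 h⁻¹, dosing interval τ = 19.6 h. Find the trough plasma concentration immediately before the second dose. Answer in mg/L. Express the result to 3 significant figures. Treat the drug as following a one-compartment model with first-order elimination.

C₀ per dose = Dose / Vd = 1370 / 49.9 = 27.45 mg/L
Fraction remaining after one interval: r = e^(−kτ) = e^(−0.07310 × 19.6) = 0.2386
Before dose 2, 1 dose has been given (aged 1τ).
C_trough = C₀ × r = 27.45 × 0.2386 = 6.550 mg/L

6.55 mg/L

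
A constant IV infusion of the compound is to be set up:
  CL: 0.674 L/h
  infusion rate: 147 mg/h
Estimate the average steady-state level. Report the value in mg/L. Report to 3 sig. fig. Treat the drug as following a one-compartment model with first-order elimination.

At steady state Css = R₀ / CL = 147 / 0.6740 = 218.1 mg/L

218 mg/L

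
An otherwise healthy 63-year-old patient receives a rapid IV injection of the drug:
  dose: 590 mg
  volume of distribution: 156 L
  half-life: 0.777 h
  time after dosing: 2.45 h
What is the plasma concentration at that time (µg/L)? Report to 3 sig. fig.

C₀ = Dose / Vd = 590.0 / 156 = 3.782 mg/L
k = ln2 / t½ = 0.693147 / 0.777 = 0.8921 h⁻¹
C = C₀ · e^(−k·t) = 3.782 × e^(−0.8921 × 2.45)
  = 3.782 × 0.1124 = 0.4251 mg/L
Convert: 0.4251 mg/L × 1000 = 425.1 µg/L

425 µg/L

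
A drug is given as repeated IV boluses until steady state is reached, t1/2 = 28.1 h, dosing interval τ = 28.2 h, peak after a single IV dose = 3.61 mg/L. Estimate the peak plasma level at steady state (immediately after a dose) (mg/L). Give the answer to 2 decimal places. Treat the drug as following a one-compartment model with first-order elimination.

k = ln2 / t½ = 0.693147 / 28.1 = 0.02467 h⁻¹
e^(−kτ) = e^(−0.02467 × 28.2) = 0.4987
Accumulation ratio R = 1 / (1 − e^(−kτ)) = 1 / (1 − 0.4987) = 1.995
Steady-state peak = C₀ × R = 3.61 × 1.995 = 7.202 mg/L

7.20 mg/L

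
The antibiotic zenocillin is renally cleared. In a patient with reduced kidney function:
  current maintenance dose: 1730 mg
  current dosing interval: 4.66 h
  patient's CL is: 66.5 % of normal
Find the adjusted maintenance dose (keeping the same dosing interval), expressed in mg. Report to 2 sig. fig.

1200 mg

To keep the same average steady-state level, dosing rate must scale with clearance.
CL ratio = 66.5 / 100 = 0.6650
New dose (same interval) = 1730 × 0.6650 = 1150 mg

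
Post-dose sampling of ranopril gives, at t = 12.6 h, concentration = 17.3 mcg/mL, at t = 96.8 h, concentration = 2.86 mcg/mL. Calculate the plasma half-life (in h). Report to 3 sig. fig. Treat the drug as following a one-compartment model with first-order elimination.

k = ln(C₁/C₂) / (t₂ − t₁) = ln(17.3/2.86) / (96.8 − 12.6)
  = 1.800 / 84.20 = 0.02138 h⁻¹
t½ = ln2 / k = 0.693147 / 0.02138 = 32.42 h

32.4 h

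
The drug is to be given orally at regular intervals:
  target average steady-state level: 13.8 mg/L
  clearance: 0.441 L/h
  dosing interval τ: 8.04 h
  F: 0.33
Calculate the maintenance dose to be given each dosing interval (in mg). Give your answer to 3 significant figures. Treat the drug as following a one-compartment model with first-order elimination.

At steady state, F × (Dose/τ) = Css × CL.
Dose = Css × CL × τ / F = 13.8 × 0.4410 × 8.04 / 0.33 = 148.3 mg

148 mg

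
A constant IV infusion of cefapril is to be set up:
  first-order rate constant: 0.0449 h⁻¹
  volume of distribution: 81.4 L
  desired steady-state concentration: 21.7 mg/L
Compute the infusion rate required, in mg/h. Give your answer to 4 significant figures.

CL = k × Vd = 0.04490 × 81.4 = 3.655 L/h
At steady state, infusion rate R₀ = Css × CL = 21.7 × 3.655 = 79.31 mg/h

79.31 mg/h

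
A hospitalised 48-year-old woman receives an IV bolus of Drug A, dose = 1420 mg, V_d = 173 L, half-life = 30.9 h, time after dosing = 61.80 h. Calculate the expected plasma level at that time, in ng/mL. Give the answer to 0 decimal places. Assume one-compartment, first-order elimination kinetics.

2052 ng/mL

C₀ = Dose / Vd = 1420 / 173 = 8.208 mg/L
k = ln2 / t½ = 0.693147 / 30.9 = 0.02243 h⁻¹
t / t½ = 61.80 / 30.9 = 2 half-lives
C = C₀ × (1/2)^2 = 8.208 × 0.2500 = 2.052 mg/L
Convert: 2.052 mg/L × 1000 = 2052 ng/mL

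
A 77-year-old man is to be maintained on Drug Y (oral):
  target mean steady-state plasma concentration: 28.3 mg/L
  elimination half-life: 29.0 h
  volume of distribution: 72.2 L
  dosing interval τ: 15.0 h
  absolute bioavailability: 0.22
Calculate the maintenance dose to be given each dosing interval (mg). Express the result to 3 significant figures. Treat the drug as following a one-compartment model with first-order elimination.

3330 mg

k = ln2 / t½ = 0.693147 / 29.0 = 0.02390 h⁻¹
CL = k × Vd = 0.02390 × 72.2 = 1.726 L/h
At steady state, F × (Dose/τ) = Css × CL.
Dose = Css × CL × τ / F = 28.3 × 1.726 × 15.0 / 0.22 = 3330 mg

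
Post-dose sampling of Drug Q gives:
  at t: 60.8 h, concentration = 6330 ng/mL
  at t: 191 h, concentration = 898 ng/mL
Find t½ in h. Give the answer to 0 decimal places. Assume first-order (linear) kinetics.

46 h

k = ln(C₁/C₂) / (t₂ − t₁) = ln(6330/898) / (191 − 60.8)
  = 1.953 / 130.2 = 0.01500 h⁻¹
t½ = ln2 / k = 0.693147 / 0.01500 = 46.21 h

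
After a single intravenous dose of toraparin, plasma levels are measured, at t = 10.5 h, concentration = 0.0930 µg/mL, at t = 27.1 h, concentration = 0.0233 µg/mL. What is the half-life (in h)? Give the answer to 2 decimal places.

8.31 h

k = ln(C₁/C₂) / (t₂ − t₁) = ln(0.0930/0.0233) / (27.1 − 10.5)
  = 1.384 / 16.60 = 0.08337 h⁻¹
t½ = ln2 / k = 0.693147 / 0.08337 = 8.314 h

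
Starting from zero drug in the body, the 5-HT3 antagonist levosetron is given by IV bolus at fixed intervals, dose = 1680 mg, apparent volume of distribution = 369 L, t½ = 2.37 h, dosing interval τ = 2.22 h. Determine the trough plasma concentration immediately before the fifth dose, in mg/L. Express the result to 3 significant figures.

4.61 mg/L

C₀ per dose = Dose / Vd = 1680 / 369 = 4.553 mg/L
k = ln2 / t½ = 0.693147 / 2.37 = 0.2925 h⁻¹
Fraction remaining after one interval: r = e^(−kτ) = e^(−0.2925 × 2.22) = 0.5224
Before dose 5, 4 doses have been given (aged 1τ, 2τ, 3τ, 4τ).
C_trough = C₀ × (r + r² + … + r^4) = C₀ × r(1−r^4)/(1−r)
        = 4.553 × 0.5224 × (1 − 0.07448) / (1 − 0.5224) = 4.609 mg/L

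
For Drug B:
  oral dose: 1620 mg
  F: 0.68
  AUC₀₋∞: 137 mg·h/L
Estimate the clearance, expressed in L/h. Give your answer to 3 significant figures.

8.04 L/h

CL = F·Dose / AUC = 0.68 × 1620 / 137 = 8.041 L/h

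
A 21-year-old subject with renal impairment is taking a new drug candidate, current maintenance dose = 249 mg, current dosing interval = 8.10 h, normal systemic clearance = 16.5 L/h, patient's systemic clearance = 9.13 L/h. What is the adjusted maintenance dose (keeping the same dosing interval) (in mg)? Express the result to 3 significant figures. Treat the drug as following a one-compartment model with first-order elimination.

To keep the same average steady-state level, dosing rate must scale with clearance.
CL ratio = 9.13 / 16.5 = 0.5533
New dose (same interval) = 249 × 0.5533 = 137.8 mg

138 mg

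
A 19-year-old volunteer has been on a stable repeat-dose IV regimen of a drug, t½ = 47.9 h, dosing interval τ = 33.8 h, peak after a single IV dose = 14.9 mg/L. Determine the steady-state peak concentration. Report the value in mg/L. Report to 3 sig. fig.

38.5 mg/L

k = ln2 / t½ = 0.693147 / 47.9 = 0.01447 h⁻¹
e^(−kτ) = e^(−0.01447 × 33.8) = 0.6132
Accumulation ratio R = 1 / (1 − e^(−kτ)) = 1 / (1 − 0.6132) = 2.585
Steady-state peak = C₀ × R = 14.9 × 2.585 = 38.52 mg/L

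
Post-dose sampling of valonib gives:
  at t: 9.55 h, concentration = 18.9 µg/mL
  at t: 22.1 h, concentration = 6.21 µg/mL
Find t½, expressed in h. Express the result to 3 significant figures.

7.82 h

k = ln(C₁/C₂) / (t₂ − t₁) = ln(18.9/6.21) / (22.1 − 9.55)
  = 1.113 / 12.55 = 0.08869 h⁻¹
t½ = ln2 / k = 0.693147 / 0.08869 = 7.815 h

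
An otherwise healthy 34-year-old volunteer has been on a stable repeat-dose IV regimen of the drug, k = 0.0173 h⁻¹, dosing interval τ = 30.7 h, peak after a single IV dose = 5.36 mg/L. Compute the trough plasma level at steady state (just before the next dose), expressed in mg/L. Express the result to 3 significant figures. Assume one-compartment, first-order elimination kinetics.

e^(−kτ) = e^(−0.01730 × 30.7) = 0.5880
Accumulation ratio R = 1 / (1 − e^(−kτ)) = 1 / (1 − 0.5880) = 2.427
Steady-state trough = C₀ × R × e^(−kτ) = 5.36 × 2.427 × 0.5880 = 7.649 mg/L

7.65 mg/L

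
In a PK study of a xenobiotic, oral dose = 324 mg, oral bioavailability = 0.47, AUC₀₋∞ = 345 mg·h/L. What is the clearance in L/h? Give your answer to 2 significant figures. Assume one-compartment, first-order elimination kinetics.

CL = F·Dose / AUC = 0.47 × 324 / 345 = 0.4414 L/h

0.44 L/h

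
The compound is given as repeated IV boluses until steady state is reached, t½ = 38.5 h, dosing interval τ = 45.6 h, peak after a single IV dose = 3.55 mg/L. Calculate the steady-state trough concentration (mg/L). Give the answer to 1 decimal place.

k = ln2 / t½ = 0.693147 / 38.5 = 0.01800 h⁻¹
e^(−kτ) = e^(−0.01800 × 45.6) = 0.4401
Accumulation ratio R = 1 / (1 − e^(−kτ)) = 1 / (1 − 0.4401) = 1.786
Steady-state trough = C₀ × R × e^(−kτ) = 3.55 × 1.786 × 0.4401 = 2.790 mg/L

2.8 mg/L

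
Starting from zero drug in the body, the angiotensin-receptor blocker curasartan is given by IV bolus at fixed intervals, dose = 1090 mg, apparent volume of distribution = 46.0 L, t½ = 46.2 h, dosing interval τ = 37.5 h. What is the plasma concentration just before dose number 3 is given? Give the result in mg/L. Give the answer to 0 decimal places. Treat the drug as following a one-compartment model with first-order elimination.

21 mg/L

C₀ per dose = Dose / Vd = 1090 / 46.0 = 23.70 mg/L
k = ln2 / t½ = 0.693147 / 46.2 = 0.01500 h⁻¹
Fraction remaining after one interval: r = e^(−kτ) = e^(−0.01500 × 37.5) = 0.5698
Before dose 3, 2 doses have been given (aged 1τ, 2τ).
C_trough = C₀ × (r + r²) = 23.70 × (0.5698 + 0.3247) = 21.20 mg/L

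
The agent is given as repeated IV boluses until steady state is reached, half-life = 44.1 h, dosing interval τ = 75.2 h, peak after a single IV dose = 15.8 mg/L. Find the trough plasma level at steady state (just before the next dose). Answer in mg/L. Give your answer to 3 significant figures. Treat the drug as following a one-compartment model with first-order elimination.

k = ln2 / t½ = 0.693147 / 44.1 = 0.01572 h⁻¹
e^(−kτ) = e^(−0.01572 × 75.2) = 0.3066
Accumulation ratio R = 1 / (1 − e^(−kτ)) = 1 / (1 − 0.3066) = 1.442
Steady-state trough = C₀ × R × e^(−kτ) = 15.8 × 1.442 × 0.3066 = 6.985 mg/L

6.99 mg/L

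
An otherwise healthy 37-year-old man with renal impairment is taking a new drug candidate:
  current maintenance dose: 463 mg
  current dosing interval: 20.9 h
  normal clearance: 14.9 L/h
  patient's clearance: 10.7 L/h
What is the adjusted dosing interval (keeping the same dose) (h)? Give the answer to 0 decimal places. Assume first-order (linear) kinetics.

To keep the same average steady-state level, dosing rate must scale with clearance.
CL ratio = 10.7 / 14.9 = 0.7181
New interval (same dose) = 20.9 / 0.7181 = 29.10 h

29 h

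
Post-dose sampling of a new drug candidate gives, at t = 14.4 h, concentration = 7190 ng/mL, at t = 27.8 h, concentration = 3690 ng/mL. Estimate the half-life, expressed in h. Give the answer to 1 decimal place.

k = ln(C₁/C₂) / (t₂ − t₁) = ln(7190/3690) / (27.8 − 14.4)
  = 0.6671 / 13.40 = 0.04978 h⁻¹
t½ = ln2 / k = 0.693147 / 0.04978 = 13.92 h

13.9 h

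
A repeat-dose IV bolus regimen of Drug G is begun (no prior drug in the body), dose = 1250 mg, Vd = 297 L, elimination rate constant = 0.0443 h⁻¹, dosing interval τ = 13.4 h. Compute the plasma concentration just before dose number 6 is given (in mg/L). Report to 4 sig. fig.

4.926 mg/L

C₀ per dose = Dose / Vd = 1250 / 297 = 4.209 mg/L
Fraction remaining after one interval: r = e^(−kτ) = e^(−0.04430 × 13.4) = 0.5523
Before dose 6, 5 doses have been given (aged 1τ, 2τ, 3τ, 4τ, 5τ).
C_trough = C₀ × (r + r² + … + r^5) = C₀ × r(1−r^5)/(1−r)
        = 4.209 × 0.5523 × (1 − 0.05139) / (1 − 0.5523) = 4.926 mg/L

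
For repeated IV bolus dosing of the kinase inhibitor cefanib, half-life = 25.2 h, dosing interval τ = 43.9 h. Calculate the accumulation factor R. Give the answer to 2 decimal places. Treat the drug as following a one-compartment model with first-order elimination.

k = ln2 / t½ = 0.693147 / 25.2 = 0.02751 h⁻¹
e^(−kτ) = e^(−0.02751 × 43.9) = 0.2989
Accumulation ratio R = 1 / (1 − e^(−kτ)) = 1 / (1 − 0.2989) = 1.426

1.43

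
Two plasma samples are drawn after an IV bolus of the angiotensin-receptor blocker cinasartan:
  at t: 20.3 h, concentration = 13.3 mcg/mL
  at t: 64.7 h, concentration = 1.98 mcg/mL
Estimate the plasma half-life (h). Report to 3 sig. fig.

k = ln(C₁/C₂) / (t₂ − t₁) = ln(13.3/1.98) / (64.7 − 20.3)
  = 1.905 / 44.40 = 0.04291 h⁻¹
t½ = ln2 / k = 0.693147 / 0.04291 = 16.15 h

16.2 h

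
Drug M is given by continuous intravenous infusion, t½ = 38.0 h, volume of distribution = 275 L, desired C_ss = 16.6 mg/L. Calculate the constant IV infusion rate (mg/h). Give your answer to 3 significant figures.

k = ln2 / t½ = 0.693147 / 38.0 = 0.01824 h⁻¹
CL = k × Vd = 0.01824 × 275 = 5.016 L/h
At steady state, infusion rate R₀ = Css × CL = 16.6 × 5.016 = 83.27 mg/h

83.3 mg/h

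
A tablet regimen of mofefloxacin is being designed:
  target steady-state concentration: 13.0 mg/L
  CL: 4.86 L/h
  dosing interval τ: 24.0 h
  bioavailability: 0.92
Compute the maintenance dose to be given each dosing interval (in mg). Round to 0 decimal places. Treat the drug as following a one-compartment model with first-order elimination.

At steady state, F × (Dose/τ) = Css × CL.
Dose = Css × CL × τ / F = 13.0 × 4.860 × 24.0 / 0.92 = 1648 mg

1648 mg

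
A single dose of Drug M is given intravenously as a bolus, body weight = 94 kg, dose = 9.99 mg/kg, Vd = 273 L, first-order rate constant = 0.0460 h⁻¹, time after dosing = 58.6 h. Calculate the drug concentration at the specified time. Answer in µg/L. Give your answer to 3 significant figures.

Total dose = 9.99 × 94 = 939.1 mg
C₀ = Dose / Vd = 939.1 / 273 = 3.440 mg/L
C = C₀ · e^(−k·t) = 3.440 × e^(−0.04600 × 58.6)
  = 3.440 × 0.06750 = 0.2322 mg/L
Convert: 0.2322 mg/L × 1000 = 232.2 µg/L

232 µg/L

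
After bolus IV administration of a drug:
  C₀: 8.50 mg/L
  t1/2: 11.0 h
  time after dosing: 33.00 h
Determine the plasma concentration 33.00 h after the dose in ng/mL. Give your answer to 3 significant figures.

1060 ng/mL

k = ln2 / t½ = 0.693147 / 11.0 = 0.06301 h⁻¹
t / t½ = 33.00 / 11.0 = 3 half-lives
C = C₀ × (1/2)^3 = 8.500 × 0.1250 = 1.063 mg/L
Convert: 1.063 mg/L × 1000 = 1063 ng/mL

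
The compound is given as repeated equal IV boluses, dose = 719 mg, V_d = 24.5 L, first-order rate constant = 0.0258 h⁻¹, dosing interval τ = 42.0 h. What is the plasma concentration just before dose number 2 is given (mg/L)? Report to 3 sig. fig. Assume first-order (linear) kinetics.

C₀ per dose = Dose / Vd = 719 / 24.5 = 29.35 mg/L
Fraction remaining after one interval: r = e^(−kτ) = e^(−0.02580 × 42.0) = 0.3384
Before dose 2, 1 dose has been given (aged 1τ).
C_trough = C₀ × r = 29.35 × 0.3384 = 9.932 mg/L

9.93 mg/L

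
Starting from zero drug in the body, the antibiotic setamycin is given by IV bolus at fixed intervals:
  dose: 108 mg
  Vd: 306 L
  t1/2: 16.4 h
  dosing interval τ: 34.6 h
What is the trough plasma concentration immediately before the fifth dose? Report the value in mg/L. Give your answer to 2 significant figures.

C₀ per dose = Dose / Vd = 108 / 306 = 0.3529 mg/L
k = ln2 / t½ = 0.693147 / 16.4 = 0.04227 h⁻¹
Fraction remaining after one interval: r = e^(−kτ) = e^(−0.04227 × 34.6) = 0.2316
Before dose 5, 4 doses have been given (aged 1τ, 2τ, 3τ, 4τ).
C_trough = C₀ × (r + r² + … + r^4) = C₀ × r(1−r^4)/(1−r)
        = 0.3529 × 0.2316 × (1 − 0.002877) / (1 − 0.2316) = 0.1061 mg/L

0.11 mg/L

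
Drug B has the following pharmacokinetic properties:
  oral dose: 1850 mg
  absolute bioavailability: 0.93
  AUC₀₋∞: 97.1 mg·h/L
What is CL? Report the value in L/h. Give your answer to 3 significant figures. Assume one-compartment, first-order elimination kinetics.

17.7 L/h

CL = F·Dose / AUC = 0.93 × 1850 / 97.1 = 17.72 L/h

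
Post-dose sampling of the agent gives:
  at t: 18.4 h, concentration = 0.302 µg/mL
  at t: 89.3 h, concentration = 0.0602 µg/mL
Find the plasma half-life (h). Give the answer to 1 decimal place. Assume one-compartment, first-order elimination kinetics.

30.5 h

k = ln(C₁/C₂) / (t₂ − t₁) = ln(0.302/0.0602) / (89.3 − 18.4)
  = 1.613 / 70.90 = 0.02275 h⁻¹
t½ = ln2 / k = 0.693147 / 0.02275 = 30.47 h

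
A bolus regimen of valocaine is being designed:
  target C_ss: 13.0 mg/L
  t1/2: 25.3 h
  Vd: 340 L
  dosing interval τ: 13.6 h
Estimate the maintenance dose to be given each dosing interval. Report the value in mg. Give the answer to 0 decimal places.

k = ln2 / t½ = 0.693147 / 25.3 = 0.02740 h⁻¹
CL = k × Vd = 0.02740 × 340 = 9.316 L/h
At steady state, Dose/τ = Css × CL.
Dose = Css × CL × τ = 13.0 × 9.316 × 13.6 = 1647 mg

1647 mg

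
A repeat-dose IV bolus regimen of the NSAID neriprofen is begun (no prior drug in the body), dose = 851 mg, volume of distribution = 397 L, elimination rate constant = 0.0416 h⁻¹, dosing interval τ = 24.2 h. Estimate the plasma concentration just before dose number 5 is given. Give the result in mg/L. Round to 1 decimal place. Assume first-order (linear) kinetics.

1.2 mg/L

C₀ per dose = Dose / Vd = 851 / 397 = 2.144 mg/L
Fraction remaining after one interval: r = e^(−kτ) = e^(−0.04160 × 24.2) = 0.3654
Before dose 5, 4 doses have been given (aged 1τ, 2τ, 3τ, 4τ).
C_trough = C₀ × (r + r² + … + r^4) = C₀ × r(1−r^4)/(1−r)
        = 2.144 × 0.3654 × (1 − 0.01783) / (1 − 0.3654) = 1.212 mg/L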